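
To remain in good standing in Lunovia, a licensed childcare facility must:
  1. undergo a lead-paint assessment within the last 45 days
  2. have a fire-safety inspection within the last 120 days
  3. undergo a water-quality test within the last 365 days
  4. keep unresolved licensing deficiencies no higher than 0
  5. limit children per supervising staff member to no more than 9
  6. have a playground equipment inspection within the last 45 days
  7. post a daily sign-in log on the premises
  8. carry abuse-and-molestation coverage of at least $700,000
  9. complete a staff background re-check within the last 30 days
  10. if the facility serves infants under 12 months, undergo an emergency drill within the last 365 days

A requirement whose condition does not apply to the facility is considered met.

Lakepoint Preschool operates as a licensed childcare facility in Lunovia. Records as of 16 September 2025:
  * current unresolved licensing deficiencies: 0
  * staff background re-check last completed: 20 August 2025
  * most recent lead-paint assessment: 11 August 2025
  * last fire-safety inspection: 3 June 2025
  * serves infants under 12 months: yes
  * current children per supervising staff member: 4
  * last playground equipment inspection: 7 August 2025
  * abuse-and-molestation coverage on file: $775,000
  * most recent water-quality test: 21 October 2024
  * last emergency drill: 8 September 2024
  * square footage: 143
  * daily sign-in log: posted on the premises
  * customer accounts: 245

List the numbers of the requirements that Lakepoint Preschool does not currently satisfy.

10

1. lead-paint assessment 36 days ago vs limit 45 → met
2. fire-safety inspection 105 days ago vs limit 120 → met
3. water-quality test 330 days ago vs limit 365 → met
4. unresolved licensing deficiencies 0 ≤ 0 → met
5. children per supervising staff member 4 ≤ 9 → met
6. playground equipment inspection 40 days ago vs limit 45 → met
7. daily sign-in log present → met
8. abuse-and-molestation coverage $775,000 ≥ $700,000 → met
9. staff background re-check 27 days ago vs limit 30 → met
10. condition 'serves infants under 12 months' holds; emergency drill 373 days ago vs limit 365 → not met
Not met: 10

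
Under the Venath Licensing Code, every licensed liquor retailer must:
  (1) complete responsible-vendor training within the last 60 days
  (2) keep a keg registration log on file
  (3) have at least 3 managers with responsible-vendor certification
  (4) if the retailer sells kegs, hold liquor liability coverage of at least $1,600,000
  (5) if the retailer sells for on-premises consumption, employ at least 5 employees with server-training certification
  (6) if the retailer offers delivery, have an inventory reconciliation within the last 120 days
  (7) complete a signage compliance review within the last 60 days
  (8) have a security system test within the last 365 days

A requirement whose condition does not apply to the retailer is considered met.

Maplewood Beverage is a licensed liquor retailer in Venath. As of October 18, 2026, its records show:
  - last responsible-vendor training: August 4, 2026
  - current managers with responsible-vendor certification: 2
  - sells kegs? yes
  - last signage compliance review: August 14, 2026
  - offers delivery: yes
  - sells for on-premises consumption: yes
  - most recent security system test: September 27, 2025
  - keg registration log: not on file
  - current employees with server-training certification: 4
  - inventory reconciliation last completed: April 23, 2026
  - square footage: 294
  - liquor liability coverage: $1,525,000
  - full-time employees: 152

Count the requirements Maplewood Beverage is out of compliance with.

1. responsible-vendor training 75 days ago vs limit 60 → not met
2. keg registration log absent → not met
3. managers with responsible-vendor certification 2 < 3 → not met
4. condition 'sells kegs' holds; liquor liability coverage $1,525,000 < $1,600,000 → not met
5. condition 'sells for on-premises consumption' holds; employees with server-training certification 4 < 5 → not met
6. condition 'offers delivery' holds; inventory reconciliation 178 days ago vs limit 120 → not met
7. signage compliance review 65 days ago vs limit 60 → not met
8. security system test 386 days ago vs limit 365 → not met
Not met: 8 of 8

8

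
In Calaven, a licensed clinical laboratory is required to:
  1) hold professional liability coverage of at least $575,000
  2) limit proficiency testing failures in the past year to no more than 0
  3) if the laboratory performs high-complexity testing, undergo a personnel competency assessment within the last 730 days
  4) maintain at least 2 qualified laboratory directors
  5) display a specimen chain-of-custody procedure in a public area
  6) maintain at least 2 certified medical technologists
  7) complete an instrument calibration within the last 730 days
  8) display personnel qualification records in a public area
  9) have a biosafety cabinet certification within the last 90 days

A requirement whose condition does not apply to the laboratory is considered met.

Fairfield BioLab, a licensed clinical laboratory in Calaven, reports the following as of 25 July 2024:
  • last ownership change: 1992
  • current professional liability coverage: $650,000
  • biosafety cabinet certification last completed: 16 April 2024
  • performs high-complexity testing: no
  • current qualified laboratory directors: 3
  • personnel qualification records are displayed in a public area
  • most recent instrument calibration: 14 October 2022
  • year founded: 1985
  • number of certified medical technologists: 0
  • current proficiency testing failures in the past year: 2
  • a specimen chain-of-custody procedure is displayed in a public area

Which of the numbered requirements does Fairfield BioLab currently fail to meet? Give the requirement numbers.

1. professional liability coverage $650,000 ≥ $575,000 → met
2. proficiency testing failures in the past year 2 > 0 → not met
3. condition 'performs high-complexity testing' does not hold → requirement n/a → met
4. qualified laboratory directors 3 ≥ 2 → met
5. specimen chain-of-custody procedure present → met
6. certified medical technologists 0 < 2 → not met
7. instrument calibration 650 days ago vs limit 730 → met
8. personnel qualification records present → met
9. biosafety cabinet certification 100 days ago vs limit 90 → not met
Not met: 2, 6, 9

2, 6, 9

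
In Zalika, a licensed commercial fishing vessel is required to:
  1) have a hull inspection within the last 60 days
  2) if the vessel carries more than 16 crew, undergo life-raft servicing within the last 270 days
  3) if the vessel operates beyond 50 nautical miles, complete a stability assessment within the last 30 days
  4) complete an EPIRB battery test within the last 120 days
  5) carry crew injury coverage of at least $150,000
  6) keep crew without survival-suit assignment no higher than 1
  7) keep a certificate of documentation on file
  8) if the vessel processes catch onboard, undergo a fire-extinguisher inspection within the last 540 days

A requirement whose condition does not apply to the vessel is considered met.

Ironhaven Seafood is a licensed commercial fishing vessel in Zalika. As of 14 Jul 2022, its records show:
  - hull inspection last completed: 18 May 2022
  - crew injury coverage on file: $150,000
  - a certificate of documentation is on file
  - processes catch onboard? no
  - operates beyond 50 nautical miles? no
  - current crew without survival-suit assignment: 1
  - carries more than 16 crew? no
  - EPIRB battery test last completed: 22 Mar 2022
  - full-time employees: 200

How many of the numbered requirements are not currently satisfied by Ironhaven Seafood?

0

1. hull inspection 57 days ago vs limit 60 → met
2. condition 'carries more than 16 crew' does not hold → requirement n/a → met
3. condition 'operates beyond 50 nautical miles' does not hold → requirement n/a → met
4. EPIRB battery test 114 days ago vs limit 120 → met
5. crew injury coverage $150,000 ≥ $150,000 → met
6. crew without survival-suit assignment 1 ≤ 1 → met
7. certificate of documentation present → met
8. condition 'processes catch onboard' does not hold → requirement n/a → met
Not met: 0 of 8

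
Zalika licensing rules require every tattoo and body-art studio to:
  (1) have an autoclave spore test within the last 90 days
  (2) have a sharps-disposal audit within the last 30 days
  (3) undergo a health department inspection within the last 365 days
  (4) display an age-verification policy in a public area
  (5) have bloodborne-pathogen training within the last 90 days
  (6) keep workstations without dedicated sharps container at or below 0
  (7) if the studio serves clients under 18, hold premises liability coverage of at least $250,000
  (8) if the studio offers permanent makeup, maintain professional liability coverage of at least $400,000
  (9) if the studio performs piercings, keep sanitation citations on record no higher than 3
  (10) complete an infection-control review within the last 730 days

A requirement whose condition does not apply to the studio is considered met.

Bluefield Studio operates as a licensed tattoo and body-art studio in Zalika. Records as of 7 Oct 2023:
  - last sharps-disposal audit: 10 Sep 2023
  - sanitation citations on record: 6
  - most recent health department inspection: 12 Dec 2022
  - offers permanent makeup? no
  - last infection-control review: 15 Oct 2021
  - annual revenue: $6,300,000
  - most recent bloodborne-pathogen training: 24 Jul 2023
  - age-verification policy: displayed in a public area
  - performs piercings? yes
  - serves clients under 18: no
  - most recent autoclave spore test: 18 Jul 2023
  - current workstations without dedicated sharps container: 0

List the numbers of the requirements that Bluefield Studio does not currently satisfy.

9

1. autoclave spore test 81 days ago vs limit 90 → met
2. sharps-disposal audit 27 days ago vs limit 30 → met
3. health department inspection 299 days ago vs limit 365 → met
4. age-verification policy present → met
5. bloodborne-pathogen training 75 days ago vs limit 90 → met
6. workstations without dedicated sharps container 0 ≤ 0 → met
7. condition 'serves clients under 18' does not hold → requirement n/a → met
8. condition 'offers permanent makeup' does not hold → requirement n/a → met
9. condition 'performs piercings' holds; sanitation citations on record 6 > 3 → not met
10. infection-control review 722 days ago vs limit 730 → met
Not met: 9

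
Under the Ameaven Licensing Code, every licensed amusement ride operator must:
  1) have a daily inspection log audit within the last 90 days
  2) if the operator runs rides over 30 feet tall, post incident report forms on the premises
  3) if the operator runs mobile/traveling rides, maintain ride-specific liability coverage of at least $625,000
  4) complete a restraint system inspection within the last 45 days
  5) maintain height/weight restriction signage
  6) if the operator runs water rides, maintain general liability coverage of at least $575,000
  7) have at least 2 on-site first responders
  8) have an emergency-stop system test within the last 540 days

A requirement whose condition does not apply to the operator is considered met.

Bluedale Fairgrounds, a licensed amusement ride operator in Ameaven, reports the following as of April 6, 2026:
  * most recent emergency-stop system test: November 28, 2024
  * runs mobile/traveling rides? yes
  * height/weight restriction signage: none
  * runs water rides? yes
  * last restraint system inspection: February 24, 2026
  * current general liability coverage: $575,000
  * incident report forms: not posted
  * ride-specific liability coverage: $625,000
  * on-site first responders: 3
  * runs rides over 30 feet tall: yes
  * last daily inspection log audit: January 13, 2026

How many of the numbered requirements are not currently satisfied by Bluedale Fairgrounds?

1. daily inspection log audit 83 days ago vs limit 90 → met
2. condition 'runs rides over 30 feet tall' holds; incident report forms absent → not met
3. condition 'runs mobile/traveling rides' holds; ride-specific liability coverage $625,000 ≥ $625,000 → met
4. restraint system inspection 41 days ago vs limit 45 → met
5. height/weight restriction signage absent → not met
6. condition 'runs water rides' holds; general liability coverage $575,000 ≥ $575,000 → met
7. on-site first responders 3 ≥ 2 → met
8. emergency-stop system test 494 days ago vs limit 540 → met
Not met: 2 of 8

2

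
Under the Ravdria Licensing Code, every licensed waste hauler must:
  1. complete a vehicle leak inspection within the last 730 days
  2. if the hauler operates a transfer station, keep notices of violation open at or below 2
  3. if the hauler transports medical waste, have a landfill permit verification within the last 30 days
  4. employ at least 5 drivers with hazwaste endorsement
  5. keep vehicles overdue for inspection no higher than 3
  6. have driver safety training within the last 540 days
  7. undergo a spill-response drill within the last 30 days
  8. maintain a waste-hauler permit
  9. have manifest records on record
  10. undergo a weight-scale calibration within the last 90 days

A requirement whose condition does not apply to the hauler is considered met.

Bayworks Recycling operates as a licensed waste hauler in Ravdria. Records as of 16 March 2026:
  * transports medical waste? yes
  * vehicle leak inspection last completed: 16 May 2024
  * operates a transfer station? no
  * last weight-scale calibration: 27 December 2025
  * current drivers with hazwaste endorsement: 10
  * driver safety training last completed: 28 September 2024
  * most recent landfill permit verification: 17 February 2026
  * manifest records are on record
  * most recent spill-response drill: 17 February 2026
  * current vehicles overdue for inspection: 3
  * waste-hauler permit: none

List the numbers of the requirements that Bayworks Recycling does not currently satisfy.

8

1. vehicle leak inspection 669 days ago vs limit 730 → met
2. condition 'operates a transfer station' does not hold → requirement n/a → met
3. condition 'transports medical waste' holds; landfill permit verification 27 days ago vs limit 30 → met
4. drivers with hazwaste endorsement 10 ≥ 5 → met
5. vehicles overdue for inspection 3 ≤ 3 → met
6. driver safety training 534 days ago vs limit 540 → met
7. spill-response drill 27 days ago vs limit 30 → met
8. waste-hauler permit absent → not met
9. manifest records present → met
10. weight-scale calibration 79 days ago vs limit 90 → met
Not met: 8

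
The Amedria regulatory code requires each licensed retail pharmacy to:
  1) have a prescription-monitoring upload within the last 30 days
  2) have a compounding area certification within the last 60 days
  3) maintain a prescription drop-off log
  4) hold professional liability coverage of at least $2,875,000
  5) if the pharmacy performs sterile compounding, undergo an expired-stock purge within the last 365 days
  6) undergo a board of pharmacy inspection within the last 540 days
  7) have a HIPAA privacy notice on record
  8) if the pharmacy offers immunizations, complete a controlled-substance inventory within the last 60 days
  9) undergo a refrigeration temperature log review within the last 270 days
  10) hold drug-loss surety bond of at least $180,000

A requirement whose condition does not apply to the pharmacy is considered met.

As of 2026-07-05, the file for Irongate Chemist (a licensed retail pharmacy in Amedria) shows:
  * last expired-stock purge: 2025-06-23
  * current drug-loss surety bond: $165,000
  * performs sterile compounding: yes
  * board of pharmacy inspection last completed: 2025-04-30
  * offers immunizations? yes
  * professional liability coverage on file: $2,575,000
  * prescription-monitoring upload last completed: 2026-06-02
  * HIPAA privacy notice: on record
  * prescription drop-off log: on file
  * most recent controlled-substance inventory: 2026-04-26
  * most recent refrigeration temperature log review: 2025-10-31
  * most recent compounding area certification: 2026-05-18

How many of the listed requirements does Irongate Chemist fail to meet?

5

1. prescription-monitoring upload 33 days ago vs limit 30 → not met
2. compounding area certification 48 days ago vs limit 60 → met
3. prescription drop-off log present → met
4. professional liability coverage $2,575,000 < $2,875,000 → not met
5. condition 'performs sterile compounding' holds; expired-stock purge 377 days ago vs limit 365 → not met
6. board of pharmacy inspection 431 days ago vs limit 540 → met
7. HIPAA privacy notice present → met
8. condition 'offers immunizations' holds; controlled-substance inventory 70 days ago vs limit 60 → not met
9. refrigeration temperature log review 247 days ago vs limit 270 → met
10. drug-loss surety bond $165,000 < $180,000 → not met
Not met: 5 of 10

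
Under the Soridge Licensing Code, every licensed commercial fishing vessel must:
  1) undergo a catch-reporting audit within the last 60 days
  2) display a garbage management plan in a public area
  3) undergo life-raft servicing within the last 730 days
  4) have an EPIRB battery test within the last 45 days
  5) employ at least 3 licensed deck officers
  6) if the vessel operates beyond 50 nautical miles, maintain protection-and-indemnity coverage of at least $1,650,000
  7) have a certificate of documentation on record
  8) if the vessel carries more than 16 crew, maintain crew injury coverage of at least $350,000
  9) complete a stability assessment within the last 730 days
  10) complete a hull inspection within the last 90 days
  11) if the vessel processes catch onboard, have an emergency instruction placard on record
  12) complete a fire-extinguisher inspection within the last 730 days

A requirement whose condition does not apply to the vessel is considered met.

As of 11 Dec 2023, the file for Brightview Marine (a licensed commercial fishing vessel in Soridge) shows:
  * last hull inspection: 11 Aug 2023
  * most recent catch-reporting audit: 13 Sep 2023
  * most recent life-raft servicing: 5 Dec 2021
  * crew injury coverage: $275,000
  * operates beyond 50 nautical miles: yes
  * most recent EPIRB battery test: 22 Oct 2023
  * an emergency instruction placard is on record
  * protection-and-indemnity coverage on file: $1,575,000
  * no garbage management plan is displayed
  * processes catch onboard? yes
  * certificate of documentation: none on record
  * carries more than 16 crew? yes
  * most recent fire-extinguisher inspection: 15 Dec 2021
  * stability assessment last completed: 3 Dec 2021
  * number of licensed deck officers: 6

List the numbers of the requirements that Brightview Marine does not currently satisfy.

1, 2, 3, 4, 6, 7, 8, 9, 10

1. catch-reporting audit 89 days ago vs limit 60 → not met
2. garbage management plan absent → not met
3. life-raft servicing 736 days ago vs limit 730 → not met
4. EPIRB battery test 50 days ago vs limit 45 → not met
5. licensed deck officers 6 ≥ 3 → met
6. condition 'operates beyond 50 nautical miles' holds; protection-and-indemnity coverage $1,575,000 < $1,650,000 → not met
7. certificate of documentation absent → not met
8. condition 'carries more than 16 crew' holds; crew injury coverage $275,000 < $350,000 → not met
9. stability assessment 738 days ago vs limit 730 → not met
10. hull inspection 122 days ago vs limit 90 → not met
11. condition 'processes catch onboard' holds; emergency instruction placard present → met
12. fire-extinguisher inspection 726 days ago vs limit 730 → met
Not met: 1, 2, 3, 4, 6, 7, 8, 9, 10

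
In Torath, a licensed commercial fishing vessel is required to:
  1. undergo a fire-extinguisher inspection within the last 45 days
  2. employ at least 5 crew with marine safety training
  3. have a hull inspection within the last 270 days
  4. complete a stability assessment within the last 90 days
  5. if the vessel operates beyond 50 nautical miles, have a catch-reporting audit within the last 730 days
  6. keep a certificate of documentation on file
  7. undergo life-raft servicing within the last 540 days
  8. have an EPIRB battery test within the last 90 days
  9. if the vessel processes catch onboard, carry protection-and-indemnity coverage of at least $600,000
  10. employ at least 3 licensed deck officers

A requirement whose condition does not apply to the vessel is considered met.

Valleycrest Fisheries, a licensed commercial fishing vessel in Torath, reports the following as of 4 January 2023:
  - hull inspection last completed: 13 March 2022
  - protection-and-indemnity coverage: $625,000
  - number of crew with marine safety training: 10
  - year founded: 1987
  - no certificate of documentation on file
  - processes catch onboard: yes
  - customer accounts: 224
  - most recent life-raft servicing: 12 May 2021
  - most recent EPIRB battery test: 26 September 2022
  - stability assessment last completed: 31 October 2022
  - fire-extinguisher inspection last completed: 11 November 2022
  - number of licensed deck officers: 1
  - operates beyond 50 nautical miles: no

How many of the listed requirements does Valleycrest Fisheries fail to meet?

6

1. fire-extinguisher inspection 54 days ago vs limit 45 → not met
2. crew with marine safety training 10 ≥ 5 → met
3. hull inspection 297 days ago vs limit 270 → not met
4. stability assessment 65 days ago vs limit 90 → met
5. condition 'operates beyond 50 nautical miles' does not hold → requirement n/a → met
6. certificate of documentation absent → not met
7. life-raft servicing 602 days ago vs limit 540 → not met
8. EPIRB battery test 100 days ago vs limit 90 → not met
9. condition 'processes catch onboard' holds; protection-and-indemnity coverage $625,000 ≥ $600,000 → met
10. licensed deck officers 1 < 3 → not met
Not met: 6 of 10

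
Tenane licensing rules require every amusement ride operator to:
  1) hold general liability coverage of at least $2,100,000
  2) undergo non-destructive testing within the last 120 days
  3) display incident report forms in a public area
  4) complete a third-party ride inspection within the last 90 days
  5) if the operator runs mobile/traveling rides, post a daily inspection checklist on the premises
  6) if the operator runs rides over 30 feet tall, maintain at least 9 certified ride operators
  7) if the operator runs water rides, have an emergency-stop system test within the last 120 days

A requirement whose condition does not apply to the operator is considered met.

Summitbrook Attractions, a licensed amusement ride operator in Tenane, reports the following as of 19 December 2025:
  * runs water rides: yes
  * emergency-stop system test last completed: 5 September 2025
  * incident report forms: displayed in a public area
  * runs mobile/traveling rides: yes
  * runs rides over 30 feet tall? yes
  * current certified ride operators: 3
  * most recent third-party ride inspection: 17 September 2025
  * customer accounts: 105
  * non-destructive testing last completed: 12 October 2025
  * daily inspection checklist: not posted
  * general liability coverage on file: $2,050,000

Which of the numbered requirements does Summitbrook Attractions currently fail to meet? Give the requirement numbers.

1. general liability coverage $2,050,000 < $2,100,000 → not met
2. non-destructive testing 68 days ago vs limit 120 → met
3. incident report forms present → met
4. third-party ride inspection 93 days ago vs limit 90 → not met
5. condition 'runs mobile/traveling rides' holds; daily inspection checklist absent → not met
6. condition 'runs rides over 30 feet tall' holds; certified ride operators 3 < 9 → not met
7. condition 'runs water rides' holds; emergency-stop system test 105 days ago vs limit 120 → met
Not met: 1, 4, 5, 6

1, 4, 5, 6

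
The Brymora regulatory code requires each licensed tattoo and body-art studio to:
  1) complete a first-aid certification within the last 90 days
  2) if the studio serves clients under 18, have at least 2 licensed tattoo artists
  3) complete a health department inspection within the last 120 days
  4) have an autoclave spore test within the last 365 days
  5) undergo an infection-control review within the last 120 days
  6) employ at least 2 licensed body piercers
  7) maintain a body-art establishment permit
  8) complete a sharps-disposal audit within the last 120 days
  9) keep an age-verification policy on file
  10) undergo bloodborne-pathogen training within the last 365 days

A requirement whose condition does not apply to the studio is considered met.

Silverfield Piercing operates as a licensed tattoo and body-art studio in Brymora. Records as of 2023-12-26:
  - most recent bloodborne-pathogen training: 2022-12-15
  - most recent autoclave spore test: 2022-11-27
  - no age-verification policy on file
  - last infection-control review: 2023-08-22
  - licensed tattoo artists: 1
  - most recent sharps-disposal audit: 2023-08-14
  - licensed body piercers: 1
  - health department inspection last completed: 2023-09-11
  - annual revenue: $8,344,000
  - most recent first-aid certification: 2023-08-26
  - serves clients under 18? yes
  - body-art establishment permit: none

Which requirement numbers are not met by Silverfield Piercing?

1, 2, 4, 5, 6, 7, 8, 9, 10

1. first-aid certification 122 days ago vs limit 90 → not met
2. condition 'serves clients under 18' holds; licensed tattoo artists 1 < 2 → not met
3. health department inspection 106 days ago vs limit 120 → met
4. autoclave spore test 394 days ago vs limit 365 → not met
5. infection-control review 126 days ago vs limit 120 → not met
6. licensed body piercers 1 < 2 → not met
7. body-art establishment permit absent → not met
8. sharps-disposal audit 134 days ago vs limit 120 → not met
9. age-verification policy absent → not met
10. bloodborne-pathogen training 376 days ago vs limit 365 → not met
Not met: 1, 2, 4, 5, 6, 7, 8, 9, 10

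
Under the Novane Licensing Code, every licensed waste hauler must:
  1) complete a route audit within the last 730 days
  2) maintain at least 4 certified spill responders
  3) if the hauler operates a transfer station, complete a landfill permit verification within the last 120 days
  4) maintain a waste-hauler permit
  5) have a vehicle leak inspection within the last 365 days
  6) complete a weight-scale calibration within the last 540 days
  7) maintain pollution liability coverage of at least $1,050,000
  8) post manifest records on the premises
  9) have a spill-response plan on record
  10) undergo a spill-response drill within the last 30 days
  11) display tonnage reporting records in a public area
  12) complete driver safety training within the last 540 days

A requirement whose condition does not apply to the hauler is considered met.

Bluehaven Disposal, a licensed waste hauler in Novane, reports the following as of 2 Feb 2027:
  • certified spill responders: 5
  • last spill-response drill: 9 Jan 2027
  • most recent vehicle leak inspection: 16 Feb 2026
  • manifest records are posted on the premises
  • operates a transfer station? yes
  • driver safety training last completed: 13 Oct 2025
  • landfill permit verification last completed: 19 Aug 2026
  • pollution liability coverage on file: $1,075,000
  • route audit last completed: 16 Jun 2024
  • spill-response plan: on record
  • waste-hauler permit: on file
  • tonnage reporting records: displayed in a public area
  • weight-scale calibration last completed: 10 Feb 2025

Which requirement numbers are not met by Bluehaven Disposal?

1, 3, 6

1. route audit 961 days ago vs limit 730 → not met
2. certified spill responders 5 ≥ 4 → met
3. condition 'operates a transfer station' holds; landfill permit verification 167 days ago vs limit 120 → not met
4. waste-hauler permit present → met
5. vehicle leak inspection 351 days ago vs limit 365 → met
6. weight-scale calibration 722 days ago vs limit 540 → not met
7. pollution liability coverage $1,075,000 ≥ $1,050,000 → met
8. manifest records present → met
9. spill-response plan present → met
10. spill-response drill 24 days ago vs limit 30 → met
11. tonnage reporting records present → met
12. driver safety training 477 days ago vs limit 540 → met
Not met: 1, 3, 6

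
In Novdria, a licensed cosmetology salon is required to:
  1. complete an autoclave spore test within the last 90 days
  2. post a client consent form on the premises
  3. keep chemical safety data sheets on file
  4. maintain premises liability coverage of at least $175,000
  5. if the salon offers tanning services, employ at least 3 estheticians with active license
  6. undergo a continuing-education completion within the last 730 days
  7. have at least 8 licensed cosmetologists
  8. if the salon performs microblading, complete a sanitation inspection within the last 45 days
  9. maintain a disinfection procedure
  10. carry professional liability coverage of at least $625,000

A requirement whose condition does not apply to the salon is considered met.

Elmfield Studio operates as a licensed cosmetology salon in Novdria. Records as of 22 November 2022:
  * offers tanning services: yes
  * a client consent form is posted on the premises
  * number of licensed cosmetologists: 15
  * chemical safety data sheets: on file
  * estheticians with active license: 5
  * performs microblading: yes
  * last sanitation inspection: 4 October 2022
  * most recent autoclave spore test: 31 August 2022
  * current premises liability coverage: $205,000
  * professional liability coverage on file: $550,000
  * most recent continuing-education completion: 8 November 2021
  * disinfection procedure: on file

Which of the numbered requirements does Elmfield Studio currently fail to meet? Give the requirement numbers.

8, 10

1. autoclave spore test 83 days ago vs limit 90 → met
2. client consent form present → met
3. chemical safety data sheets present → met
4. premises liability coverage $205,000 ≥ $175,000 → met
5. condition 'offers tanning services' holds; estheticians with active license 5 ≥ 3 → met
6. continuing-education completion 379 days ago vs limit 730 → met
7. licensed cosmetologists 15 ≥ 8 → met
8. condition 'performs microblading' holds; sanitation inspection 49 days ago vs limit 45 → not met
9. disinfection procedure present → met
10. professional liability coverage $550,000 < $625,000 → not met
Not met: 8, 10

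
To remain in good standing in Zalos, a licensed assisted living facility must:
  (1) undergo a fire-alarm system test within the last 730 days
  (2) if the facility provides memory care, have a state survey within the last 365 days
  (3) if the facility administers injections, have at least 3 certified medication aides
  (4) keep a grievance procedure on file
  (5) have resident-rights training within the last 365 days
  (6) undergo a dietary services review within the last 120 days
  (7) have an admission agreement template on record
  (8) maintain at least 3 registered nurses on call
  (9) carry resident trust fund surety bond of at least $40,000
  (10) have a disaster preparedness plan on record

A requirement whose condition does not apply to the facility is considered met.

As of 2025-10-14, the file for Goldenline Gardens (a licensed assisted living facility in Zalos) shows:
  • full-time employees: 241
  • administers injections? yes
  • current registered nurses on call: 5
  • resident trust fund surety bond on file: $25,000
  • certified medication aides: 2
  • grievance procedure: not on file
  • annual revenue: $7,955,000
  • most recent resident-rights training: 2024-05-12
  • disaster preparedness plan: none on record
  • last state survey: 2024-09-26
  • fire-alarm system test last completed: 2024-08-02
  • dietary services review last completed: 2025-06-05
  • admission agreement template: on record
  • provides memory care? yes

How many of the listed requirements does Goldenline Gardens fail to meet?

1. fire-alarm system test 438 days ago vs limit 730 → met
2. condition 'provides memory care' holds; state survey 383 days ago vs limit 365 → not met
3. condition 'administers injections' holds; certified medication aides 2 < 3 → not met
4. grievance procedure absent → not met
5. resident-rights training 520 days ago vs limit 365 → not met
6. dietary services review 131 days ago vs limit 120 → not met
7. admission agreement template present → met
8. registered nurses on call 5 ≥ 3 → met
9. resident trust fund surety bond $25,000 < $40,000 → not met
10. disaster preparedness plan absent → not met
Not met: 7 of 10

7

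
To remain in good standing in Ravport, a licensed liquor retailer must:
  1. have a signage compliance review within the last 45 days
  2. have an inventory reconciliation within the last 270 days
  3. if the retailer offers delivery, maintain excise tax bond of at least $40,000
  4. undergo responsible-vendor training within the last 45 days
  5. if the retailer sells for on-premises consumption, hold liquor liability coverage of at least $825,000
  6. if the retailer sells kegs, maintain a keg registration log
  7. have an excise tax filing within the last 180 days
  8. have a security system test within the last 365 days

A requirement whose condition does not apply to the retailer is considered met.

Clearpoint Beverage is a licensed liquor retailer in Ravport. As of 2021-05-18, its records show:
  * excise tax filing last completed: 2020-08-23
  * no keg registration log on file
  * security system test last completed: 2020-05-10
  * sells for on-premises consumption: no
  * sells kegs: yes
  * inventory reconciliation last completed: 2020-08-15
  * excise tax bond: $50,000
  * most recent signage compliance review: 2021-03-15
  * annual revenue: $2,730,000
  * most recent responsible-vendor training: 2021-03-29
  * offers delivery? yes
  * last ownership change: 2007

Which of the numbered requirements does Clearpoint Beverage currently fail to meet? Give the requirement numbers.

1. signage compliance review 64 days ago vs limit 45 → not met
2. inventory reconciliation 276 days ago vs limit 270 → not met
3. condition 'offers delivery' holds; excise tax bond $50,000 ≥ $40,000 → met
4. responsible-vendor training 50 days ago vs limit 45 → not met
5. condition 'sells for on-premises consumption' does not hold → requirement n/a → met
6. condition 'sells kegs' holds; keg registration log absent → not met
7. excise tax filing 268 days ago vs limit 180 → not met
8. security system test 373 days ago vs limit 365 → not met
Not met: 1, 2, 4, 6, 7, 8

1, 2, 4, 6, 7, 8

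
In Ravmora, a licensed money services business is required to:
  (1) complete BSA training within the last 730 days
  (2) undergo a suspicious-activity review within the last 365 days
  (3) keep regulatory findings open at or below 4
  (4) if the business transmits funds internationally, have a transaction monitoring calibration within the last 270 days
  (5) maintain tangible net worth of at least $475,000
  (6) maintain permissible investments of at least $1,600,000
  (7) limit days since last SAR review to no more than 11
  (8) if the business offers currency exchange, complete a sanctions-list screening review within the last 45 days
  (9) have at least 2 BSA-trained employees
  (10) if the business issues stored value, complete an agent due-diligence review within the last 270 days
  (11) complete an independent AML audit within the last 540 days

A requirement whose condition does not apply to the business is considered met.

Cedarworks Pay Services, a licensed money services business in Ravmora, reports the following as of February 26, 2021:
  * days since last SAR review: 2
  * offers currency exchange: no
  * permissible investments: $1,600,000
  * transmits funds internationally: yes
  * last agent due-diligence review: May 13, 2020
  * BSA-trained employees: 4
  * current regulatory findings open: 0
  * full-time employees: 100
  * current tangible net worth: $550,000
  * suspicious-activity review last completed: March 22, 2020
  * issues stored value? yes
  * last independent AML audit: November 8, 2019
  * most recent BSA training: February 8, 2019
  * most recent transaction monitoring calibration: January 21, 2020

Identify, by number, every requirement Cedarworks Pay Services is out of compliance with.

1. BSA training 749 days ago vs limit 730 → not met
2. suspicious-activity review 341 days ago vs limit 365 → met
3. regulatory findings open 0 ≤ 4 → met
4. condition 'transmits funds internationally' holds; transaction monitoring calibration 402 days ago vs limit 270 → not met
5. tangible net worth $550,000 ≥ $475,000 → met
6. permissible investments $1,600,000 ≥ $1,600,000 → met
7. days since last SAR review 2 ≤ 11 → met
8. condition 'offers currency exchange' does not hold → requirement n/a → met
9. BSA-trained employees 4 ≥ 2 → met
10. condition 'issues stored value' holds; agent due-diligence review 289 days ago vs limit 270 → not met
11. independent AML audit 476 days ago vs limit 540 → met
Not met: 1, 4, 10

1, 4, 10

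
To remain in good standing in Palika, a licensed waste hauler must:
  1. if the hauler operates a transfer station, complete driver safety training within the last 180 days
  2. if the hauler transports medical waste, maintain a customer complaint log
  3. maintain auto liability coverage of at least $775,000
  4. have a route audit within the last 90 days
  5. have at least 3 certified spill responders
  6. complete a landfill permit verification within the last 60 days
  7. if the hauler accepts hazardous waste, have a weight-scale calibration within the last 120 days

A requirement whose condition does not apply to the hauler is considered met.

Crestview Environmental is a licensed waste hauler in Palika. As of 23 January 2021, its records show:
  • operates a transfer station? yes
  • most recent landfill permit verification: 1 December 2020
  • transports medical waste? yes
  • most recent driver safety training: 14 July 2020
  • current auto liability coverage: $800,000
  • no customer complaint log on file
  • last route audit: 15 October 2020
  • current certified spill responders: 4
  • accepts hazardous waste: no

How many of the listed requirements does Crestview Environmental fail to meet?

1. condition 'operates a transfer station' holds; driver safety training 193 days ago vs limit 180 → not met
2. condition 'transports medical waste' holds; customer complaint log absent → not met
3. auto liability coverage $800,000 ≥ $775,000 → met
4. route audit 100 days ago vs limit 90 → not met
5. certified spill responders 4 ≥ 3 → met
6. landfill permit verification 53 days ago vs limit 60 → met
7. condition 'accepts hazardous waste' does not hold → requirement n/a → met
Not met: 3 of 7

3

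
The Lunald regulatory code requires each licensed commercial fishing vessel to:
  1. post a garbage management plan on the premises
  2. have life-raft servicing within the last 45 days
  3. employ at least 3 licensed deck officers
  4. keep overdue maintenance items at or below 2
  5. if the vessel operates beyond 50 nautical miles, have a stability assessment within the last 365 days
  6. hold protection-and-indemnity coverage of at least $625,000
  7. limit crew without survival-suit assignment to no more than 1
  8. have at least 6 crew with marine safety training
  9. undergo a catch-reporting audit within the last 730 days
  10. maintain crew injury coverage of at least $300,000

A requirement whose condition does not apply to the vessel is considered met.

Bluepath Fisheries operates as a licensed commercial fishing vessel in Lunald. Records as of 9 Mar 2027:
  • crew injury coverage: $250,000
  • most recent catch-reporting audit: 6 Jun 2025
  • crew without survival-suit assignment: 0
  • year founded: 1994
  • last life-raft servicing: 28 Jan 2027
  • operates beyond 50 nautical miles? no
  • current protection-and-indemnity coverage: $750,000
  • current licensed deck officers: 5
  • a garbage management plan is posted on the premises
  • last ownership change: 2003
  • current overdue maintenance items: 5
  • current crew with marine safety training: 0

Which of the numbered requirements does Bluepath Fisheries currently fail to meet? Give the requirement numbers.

1. garbage management plan present → met
2. life-raft servicing 40 days ago vs limit 45 → met
3. licensed deck officers 5 ≥ 3 → met
4. overdue maintenance items 5 > 2 → not met
5. condition 'operates beyond 50 nautical miles' does not hold → requirement n/a → met
6. protection-and-indemnity coverage $750,000 ≥ $625,000 → met
7. crew without survival-suit assignment 0 ≤ 1 → met
8. crew with marine safety training 0 < 6 → not met
9. catch-reporting audit 641 days ago vs limit 730 → met
10. crew injury coverage $250,000 < $300,000 → not met
Not met: 4, 8, 10

4, 8, 10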